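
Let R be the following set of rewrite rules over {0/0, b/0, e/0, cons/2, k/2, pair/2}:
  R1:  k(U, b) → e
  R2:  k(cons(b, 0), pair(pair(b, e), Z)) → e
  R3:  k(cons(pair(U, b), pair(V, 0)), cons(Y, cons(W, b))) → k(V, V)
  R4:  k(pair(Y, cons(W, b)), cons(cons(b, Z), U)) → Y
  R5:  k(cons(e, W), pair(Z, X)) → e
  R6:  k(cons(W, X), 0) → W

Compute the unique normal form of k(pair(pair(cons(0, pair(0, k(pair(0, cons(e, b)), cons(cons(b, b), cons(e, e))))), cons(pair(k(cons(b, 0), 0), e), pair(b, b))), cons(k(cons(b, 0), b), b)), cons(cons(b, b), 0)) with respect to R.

1. k(pair(pair(cons(0, pair(0, k(pair(0, cons(e, b)), cons(cons(b, b), cons(e, e))))), cons(pair(k(cons(b, 0), 0), e), pair(b, b))), cons(k(cons(b, 0), b), b)), cons(cons(b, b), 0))  →  pair(cons(0, pair(0, k(pair(0, cons(e, b)), cons(cons(b, b), cons(e, e))))), cons(pair(k(cons(b, 0), 0), e), pair(b, b)))   [R4 at ε]
2. pair(cons(0, pair(0, k(pair(0, cons(e, b)), cons(cons(b, b), cons(e, e))))), cons(pair(k(cons(b, 0), 0), e), pair(b, b)))  →  pair(cons(0, pair(0, 0)), cons(pair(k(cons(b, 0), 0), e), pair(b, b)))   [R4 at 1.2.2]
3. pair(cons(0, pair(0, 0)), cons(pair(k(cons(b, 0), 0), e), pair(b, b)))  →  pair(cons(0, pair(0, 0)), cons(pair(b, e), pair(b, b)))   [R6 at 2.1.1]

pair(cons(0, pair(0, 0)), cons(pair(b, e), pair(b, b)))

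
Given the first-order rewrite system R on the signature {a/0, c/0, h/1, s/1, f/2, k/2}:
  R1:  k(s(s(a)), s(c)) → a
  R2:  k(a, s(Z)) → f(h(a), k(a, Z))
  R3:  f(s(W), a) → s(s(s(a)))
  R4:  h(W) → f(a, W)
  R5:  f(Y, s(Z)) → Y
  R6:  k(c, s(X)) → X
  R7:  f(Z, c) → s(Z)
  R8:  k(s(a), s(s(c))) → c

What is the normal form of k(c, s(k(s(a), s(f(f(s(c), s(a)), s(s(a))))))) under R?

1. k(c, s(k(s(a), s(f(f(s(c), s(a)), s(s(a)))))))  →  k(s(a), s(f(f(s(c), s(a)), s(s(a)))))   [R6 at ε]
2. k(s(a), s(f(f(s(c), s(a)), s(s(a)))))  →  k(s(a), s(f(s(c), s(a))))   [R5 at 2.1]
3. k(s(a), s(f(s(c), s(a))))  →  k(s(a), s(s(c)))   [R5 at 2.1]
4. k(s(a), s(s(c)))  →  c   [R8 at ε]

c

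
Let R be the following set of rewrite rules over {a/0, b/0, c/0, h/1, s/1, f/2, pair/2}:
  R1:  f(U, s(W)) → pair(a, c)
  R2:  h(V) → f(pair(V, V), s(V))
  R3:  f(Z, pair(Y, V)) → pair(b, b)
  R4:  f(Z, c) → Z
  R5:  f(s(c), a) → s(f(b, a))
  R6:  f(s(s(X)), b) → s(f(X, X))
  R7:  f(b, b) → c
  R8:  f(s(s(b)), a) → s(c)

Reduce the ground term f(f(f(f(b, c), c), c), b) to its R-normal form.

c

1. f(f(f(f(b, c), c), c), b)  →  f(f(f(b, c), c), b)   [R4 at 1]
2. f(f(f(b, c), c), b)  →  f(f(b, c), b)   [R4 at 1]
3. f(f(b, c), b)  →  f(b, b)   [R4 at 1]
4. f(b, b)  →  c   [R7 at ε]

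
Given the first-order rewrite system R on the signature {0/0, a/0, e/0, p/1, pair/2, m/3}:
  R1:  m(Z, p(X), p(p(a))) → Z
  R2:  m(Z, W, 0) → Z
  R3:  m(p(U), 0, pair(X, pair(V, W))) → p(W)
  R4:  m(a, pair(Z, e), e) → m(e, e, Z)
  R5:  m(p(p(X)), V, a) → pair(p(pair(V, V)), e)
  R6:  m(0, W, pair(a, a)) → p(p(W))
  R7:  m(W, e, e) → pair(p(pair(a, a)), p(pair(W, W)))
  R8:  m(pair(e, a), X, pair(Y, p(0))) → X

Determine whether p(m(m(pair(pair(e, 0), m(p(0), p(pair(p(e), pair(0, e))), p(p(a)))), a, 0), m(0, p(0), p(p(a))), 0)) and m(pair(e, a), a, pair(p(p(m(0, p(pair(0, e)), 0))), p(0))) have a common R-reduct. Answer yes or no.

no — NF(t₁) = p(pair(pair(e, 0), p(0))), NF(t₂) = a

Reduce t₁ = p(m(m(pair(pair(e, 0), m(p(0), p(pair(p(e), pair(0, e))), p(p(a)))), a, 0), m(0, p(0), p(p(a))), 0)):
1. p(m(m(pair(pair(e, 0), m(p(0), p(pair(p(e), pair(0, e))), p(p(a)))), a, 0), m(0, p(0), p(p(a))), 0))  →  p(m(pair(pair(e, 0), m(p(0), p(pair(p(e), pair(0, e))), p(p(a)))), a, 0))   [R2 at 1]
2. p(m(pair(pair(e, 0), m(p(0), p(pair(p(e), pair(0, e))), p(p(a)))), a, 0))  →  p(pair(pair(e, 0), m(p(0), p(pair(p(e), pair(0, e))), p(p(a)))))   [R2 at 1]
3. p(pair(pair(e, 0), m(p(0), p(pair(p(e), pair(0, e))), p(p(a)))))  →  p(pair(pair(e, 0), p(0)))   [R1 at 1.2]

Reduce t₂ = m(pair(e, a), a, pair(p(p(m(0, p(pair(0, e)), 0))), p(0))):
1. m(pair(e, a), a, pair(p(p(m(0, p(pair(0, e)), 0))), p(0)))  →  a   [R8 at ε]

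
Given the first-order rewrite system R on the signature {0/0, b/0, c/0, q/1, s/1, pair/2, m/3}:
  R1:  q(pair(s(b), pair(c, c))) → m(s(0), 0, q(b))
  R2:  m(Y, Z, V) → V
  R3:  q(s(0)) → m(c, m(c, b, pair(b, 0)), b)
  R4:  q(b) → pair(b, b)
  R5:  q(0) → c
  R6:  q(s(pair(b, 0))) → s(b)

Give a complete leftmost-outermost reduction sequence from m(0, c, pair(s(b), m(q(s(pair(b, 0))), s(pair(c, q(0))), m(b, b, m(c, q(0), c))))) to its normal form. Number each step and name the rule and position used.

pair(s(b), c)

1. m(0, c, pair(s(b), m(q(s(pair(b, 0))), s(pair(c, q(0))), m(b, b, m(c, q(0), c)))))  →  pair(s(b), m(q(s(pair(b, 0))), s(pair(c, q(0))), m(b, b, m(c, q(0), c))))   [R2 at ε]
2. pair(s(b), m(q(s(pair(b, 0))), s(pair(c, q(0))), m(b, b, m(c, q(0), c))))  →  pair(s(b), m(b, b, m(c, q(0), c)))   [R2 at 2]
3. pair(s(b), m(b, b, m(c, q(0), c)))  →  pair(s(b), m(c, q(0), c))   [R2 at 2]
4. pair(s(b), m(c, q(0), c))  →  pair(s(b), c)   [R2 at 2]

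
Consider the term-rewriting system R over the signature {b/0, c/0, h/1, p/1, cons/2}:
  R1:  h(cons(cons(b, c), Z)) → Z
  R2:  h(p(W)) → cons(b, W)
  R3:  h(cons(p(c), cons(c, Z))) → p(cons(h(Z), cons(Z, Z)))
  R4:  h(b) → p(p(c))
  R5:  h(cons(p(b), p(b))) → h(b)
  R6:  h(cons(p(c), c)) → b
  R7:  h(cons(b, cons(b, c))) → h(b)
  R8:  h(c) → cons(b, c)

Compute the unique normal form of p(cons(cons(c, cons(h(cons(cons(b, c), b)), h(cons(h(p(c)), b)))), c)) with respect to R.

1. p(cons(cons(c, cons(h(cons(cons(b, c), b)), h(cons(h(p(c)), b)))), c))  →  p(cons(cons(c, cons(b, h(cons(h(p(c)), b)))), c))   [R1 at 1.1.2.1]
2. p(cons(cons(c, cons(b, h(cons(h(p(c)), b)))), c))  →  p(cons(cons(c, cons(b, h(cons(cons(b, c), b)))), c))   [R2 at 1.1.2.2.1.1]
3. p(cons(cons(c, cons(b, h(cons(cons(b, c), b)))), c))  →  p(cons(cons(c, cons(b, b)), c))   [R1 at 1.1.2.2]

p(cons(cons(c, cons(b, b)), c))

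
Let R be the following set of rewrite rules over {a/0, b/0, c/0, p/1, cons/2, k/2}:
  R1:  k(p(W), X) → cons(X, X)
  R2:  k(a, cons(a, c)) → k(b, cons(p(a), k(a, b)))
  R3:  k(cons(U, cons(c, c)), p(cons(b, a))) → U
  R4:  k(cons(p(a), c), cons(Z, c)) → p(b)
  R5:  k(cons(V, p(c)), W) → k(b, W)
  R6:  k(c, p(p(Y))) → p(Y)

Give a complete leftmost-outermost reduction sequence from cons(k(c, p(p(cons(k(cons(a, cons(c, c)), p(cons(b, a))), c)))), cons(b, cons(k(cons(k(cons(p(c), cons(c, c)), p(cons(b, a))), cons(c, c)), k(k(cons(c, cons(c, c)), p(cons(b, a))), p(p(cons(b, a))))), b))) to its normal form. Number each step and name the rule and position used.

cons(p(cons(a, c)), cons(b, cons(p(c), b)))

1. cons(k(c, p(p(cons(k(cons(a, cons(c, c)), p(cons(b, a))), c)))), cons(b, cons(k(cons(k(cons(p(c), cons(c, c)), p(cons(b, a))), cons(c, c)), k(k(cons(c, cons(c, c)), p(cons(b, a))), p(p(cons(b, a))))), b)))  →  cons(p(cons(k(cons(a, cons(c, c)), p(cons(b, a))), c)), cons(b, cons(k(cons(k(cons(p(c), cons(c, c)), p(cons(b, a))), cons(c, c)), k(k(cons(c, cons(c, c)), p(cons(b, a))), p(p(cons(b, a))))), b)))   [R6 at 1]
2. cons(p(cons(k(cons(a, cons(c, c)), p(cons(b, a))), c)), cons(b, cons(k(cons(k(cons(p(c), cons(c, c)), p(cons(b, a))), cons(c, c)), k(k(cons(c, cons(c, c)), p(cons(b, a))), p(p(cons(b, a))))), b)))  →  cons(p(cons(a, c)), cons(b, cons(k(cons(k(cons(p(c), cons(c, c)), p(cons(b, a))), cons(c, c)), k(k(cons(c, cons(c, c)), p(cons(b, a))), p(p(cons(b, a))))), b)))   [R3 at 1.1.1]
3. cons(p(cons(a, c)), cons(b, cons(k(cons(k(cons(p(c), cons(c, c)), p(cons(b, a))), cons(c, c)), k(k(cons(c, cons(c, c)), p(cons(b, a))), p(p(cons(b, a))))), b)))  →  cons(p(cons(a, c)), cons(b, cons(k(cons(p(c), cons(c, c)), k(k(cons(c, cons(c, c)), p(cons(b, a))), p(p(cons(b, a))))), b)))   [R3 at 2.2.1.1.1]
4. cons(p(cons(a, c)), cons(b, cons(k(cons(p(c), cons(c, c)), k(k(cons(c, cons(c, c)), p(cons(b, a))), p(p(cons(b, a))))), b)))  →  cons(p(cons(a, c)), cons(b, cons(k(cons(p(c), cons(c, c)), k(c, p(p(cons(b, a))))), b)))   [R3 at 2.2.1.2.1]
5. cons(p(cons(a, c)), cons(b, cons(k(cons(p(c), cons(c, c)), k(c, p(p(cons(b, a))))), b)))  →  cons(p(cons(a, c)), cons(b, cons(k(cons(p(c), cons(c, c)), p(cons(b, a))), b)))   [R6 at 2.2.1.2]
6. cons(p(cons(a, c)), cons(b, cons(k(cons(p(c), cons(c, c)), p(cons(b, a))), b)))  →  cons(p(cons(a, c)), cons(b, cons(p(c), b)))   [R3 at 2.2.1]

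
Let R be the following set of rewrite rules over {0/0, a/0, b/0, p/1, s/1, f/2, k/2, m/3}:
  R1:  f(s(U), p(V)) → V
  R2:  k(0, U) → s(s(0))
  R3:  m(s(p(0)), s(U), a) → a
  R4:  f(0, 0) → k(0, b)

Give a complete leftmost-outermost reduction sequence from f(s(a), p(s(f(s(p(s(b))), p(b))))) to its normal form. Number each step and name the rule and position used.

1. f(s(a), p(s(f(s(p(s(b))), p(b)))))  →  s(f(s(p(s(b))), p(b)))   [R1 at ε]
2. s(f(s(p(s(b))), p(b)))  →  s(b)   [R1 at 1]

s(b)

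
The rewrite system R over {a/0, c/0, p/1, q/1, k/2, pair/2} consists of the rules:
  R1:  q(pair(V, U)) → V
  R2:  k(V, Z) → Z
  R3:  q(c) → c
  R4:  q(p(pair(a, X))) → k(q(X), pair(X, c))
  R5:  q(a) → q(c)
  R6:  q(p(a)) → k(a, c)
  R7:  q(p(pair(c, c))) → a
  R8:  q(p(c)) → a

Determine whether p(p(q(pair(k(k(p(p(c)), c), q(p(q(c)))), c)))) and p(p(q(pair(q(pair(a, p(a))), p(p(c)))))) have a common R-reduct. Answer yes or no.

Reduce t₁ = p(p(q(pair(k(k(p(p(c)), c), q(p(q(c)))), c)))):
1. p(p(q(pair(k(k(p(p(c)), c), q(p(q(c)))), c))))  →  p(p(k(k(p(p(c)), c), q(p(q(c))))))   [R1 at 1.1]
2. p(p(k(k(p(p(c)), c), q(p(q(c))))))  →  p(p(q(p(q(c)))))   [R2 at 1.1]
3. p(p(q(p(q(c)))))  →  p(p(q(p(c))))   [R3 at 1.1.1.1]
4. p(p(q(p(c))))  →  p(p(a))   [R8 at 1.1]

Reduce t₂ = p(p(q(pair(q(pair(a, p(a))), p(p(c)))))):
1. p(p(q(pair(q(pair(a, p(a))), p(p(c))))))  →  p(p(q(pair(a, p(a)))))   [R1 at 1.1]
2. p(p(q(pair(a, p(a)))))  →  p(p(a))   [R1 at 1.1]

yes — NF(t₁) = p(p(a)), NF(t₂) = p(p(a))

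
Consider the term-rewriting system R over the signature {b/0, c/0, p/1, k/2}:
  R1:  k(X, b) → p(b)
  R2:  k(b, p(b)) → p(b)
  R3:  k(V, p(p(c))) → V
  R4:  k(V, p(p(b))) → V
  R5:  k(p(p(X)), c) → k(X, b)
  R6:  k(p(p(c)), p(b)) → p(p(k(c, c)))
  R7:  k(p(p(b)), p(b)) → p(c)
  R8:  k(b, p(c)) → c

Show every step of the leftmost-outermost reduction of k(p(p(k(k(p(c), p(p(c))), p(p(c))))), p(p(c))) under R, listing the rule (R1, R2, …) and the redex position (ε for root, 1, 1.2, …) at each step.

1. k(p(p(k(k(p(c), p(p(c))), p(p(c))))), p(p(c)))  →  p(p(k(k(p(c), p(p(c))), p(p(c)))))   [R3 at ε]
2. p(p(k(k(p(c), p(p(c))), p(p(c)))))  →  p(p(k(p(c), p(p(c)))))   [R3 at 1.1]
3. p(p(k(p(c), p(p(c)))))  →  p(p(p(c)))   [R3 at 1.1]

p(p(p(c)))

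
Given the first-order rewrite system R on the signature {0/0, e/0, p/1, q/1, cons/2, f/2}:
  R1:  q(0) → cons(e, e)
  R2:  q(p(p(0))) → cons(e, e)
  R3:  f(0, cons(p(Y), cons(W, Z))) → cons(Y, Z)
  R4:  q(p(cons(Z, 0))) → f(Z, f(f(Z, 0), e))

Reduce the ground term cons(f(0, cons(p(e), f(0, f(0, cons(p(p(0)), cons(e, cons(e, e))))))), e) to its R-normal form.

1. cons(f(0, cons(p(e), f(0, f(0, cons(p(p(0)), cons(e, cons(e, e))))))), e)  →  cons(f(0, cons(p(e), f(0, cons(p(0), cons(e, e))))), e)   [R3 at 1.2.2.2]
2. cons(f(0, cons(p(e), f(0, cons(p(0), cons(e, e))))), e)  →  cons(f(0, cons(p(e), cons(0, e))), e)   [R3 at 1.2.2]
3. cons(f(0, cons(p(e), cons(0, e))), e)  →  cons(cons(e, e), e)   [R3 at 1]

cons(cons(e, e), e)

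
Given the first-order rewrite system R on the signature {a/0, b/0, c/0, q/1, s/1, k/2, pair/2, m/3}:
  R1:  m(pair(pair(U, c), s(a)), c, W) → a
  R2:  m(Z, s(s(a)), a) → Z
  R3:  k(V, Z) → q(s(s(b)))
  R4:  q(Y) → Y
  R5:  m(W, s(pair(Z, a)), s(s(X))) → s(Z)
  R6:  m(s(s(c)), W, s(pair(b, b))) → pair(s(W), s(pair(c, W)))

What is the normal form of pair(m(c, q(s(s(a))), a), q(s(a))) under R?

1. pair(m(c, q(s(s(a))), a), q(s(a)))  →  pair(m(c, s(s(a)), a), q(s(a)))   [R4 at 1.2]
2. pair(m(c, s(s(a)), a), q(s(a)))  →  pair(c, q(s(a)))   [R2 at 1]
3. pair(c, q(s(a)))  →  pair(c, s(a))   [R4 at 2]

pair(c, s(a))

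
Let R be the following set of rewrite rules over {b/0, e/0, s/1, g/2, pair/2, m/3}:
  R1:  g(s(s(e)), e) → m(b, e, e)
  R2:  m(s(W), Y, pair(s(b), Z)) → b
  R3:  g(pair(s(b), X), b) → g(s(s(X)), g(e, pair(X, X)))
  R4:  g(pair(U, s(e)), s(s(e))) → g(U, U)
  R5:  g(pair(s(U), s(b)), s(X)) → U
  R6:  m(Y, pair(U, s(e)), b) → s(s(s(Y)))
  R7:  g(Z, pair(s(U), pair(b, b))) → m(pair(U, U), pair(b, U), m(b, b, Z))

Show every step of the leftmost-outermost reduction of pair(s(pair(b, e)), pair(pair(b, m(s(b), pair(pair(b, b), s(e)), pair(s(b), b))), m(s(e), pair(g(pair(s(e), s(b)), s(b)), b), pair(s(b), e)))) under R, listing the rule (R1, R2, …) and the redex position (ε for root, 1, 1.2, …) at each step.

1. pair(s(pair(b, e)), pair(pair(b, m(s(b), pair(pair(b, b), s(e)), pair(s(b), b))), m(s(e), pair(g(pair(s(e), s(b)), s(b)), b), pair(s(b), e))))  →  pair(s(pair(b, e)), pair(pair(b, b), m(s(e), pair(g(pair(s(e), s(b)), s(b)), b), pair(s(b), e))))   [R2 at 2.1.2]
2. pair(s(pair(b, e)), pair(pair(b, b), m(s(e), pair(g(pair(s(e), s(b)), s(b)), b), pair(s(b), e))))  →  pair(s(pair(b, e)), pair(pair(b, b), b))   [R2 at 2.2]

pair(s(pair(b, e)), pair(pair(b, b), b))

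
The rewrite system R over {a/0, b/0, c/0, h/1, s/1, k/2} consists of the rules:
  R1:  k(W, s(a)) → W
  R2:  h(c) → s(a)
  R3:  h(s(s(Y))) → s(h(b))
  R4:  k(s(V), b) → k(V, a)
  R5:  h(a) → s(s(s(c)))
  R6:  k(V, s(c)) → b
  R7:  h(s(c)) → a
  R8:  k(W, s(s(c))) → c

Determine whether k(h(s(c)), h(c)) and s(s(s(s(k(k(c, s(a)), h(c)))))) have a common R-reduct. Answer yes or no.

no — NF(t₁) = a, NF(t₂) = s(s(s(s(c))))

Reduce t₁ = k(h(s(c)), h(c)):
1. k(h(s(c)), h(c))  →  k(a, h(c))   [R7 at 1]
2. k(a, h(c))  →  k(a, s(a))   [R2 at 2]
3. k(a, s(a))  →  a   [R1 at ε]

Reduce t₂ = s(s(s(s(k(k(c, s(a)), h(c)))))):
1. s(s(s(s(k(k(c, s(a)), h(c))))))  →  s(s(s(s(k(c, h(c))))))   [R1 at 1.1.1.1.1]
2. s(s(s(s(k(c, h(c))))))  →  s(s(s(s(k(c, s(a))))))   [R2 at 1.1.1.1.2]
3. s(s(s(s(k(c, s(a))))))  →  s(s(s(s(c))))   [R1 at 1.1.1.1]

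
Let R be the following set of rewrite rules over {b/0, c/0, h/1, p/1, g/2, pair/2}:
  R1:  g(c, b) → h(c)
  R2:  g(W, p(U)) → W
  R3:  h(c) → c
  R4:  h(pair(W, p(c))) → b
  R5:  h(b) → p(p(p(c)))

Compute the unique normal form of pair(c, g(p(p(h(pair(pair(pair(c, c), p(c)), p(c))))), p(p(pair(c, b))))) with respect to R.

1. pair(c, g(p(p(h(pair(pair(pair(c, c), p(c)), p(c))))), p(p(pair(c, b)))))  →  pair(c, p(p(h(pair(pair(pair(c, c), p(c)), p(c))))))   [R2 at 2]
2. pair(c, p(p(h(pair(pair(pair(c, c), p(c)), p(c))))))  →  pair(c, p(p(b)))   [R4 at 2.1.1]

pair(c, p(p(b)))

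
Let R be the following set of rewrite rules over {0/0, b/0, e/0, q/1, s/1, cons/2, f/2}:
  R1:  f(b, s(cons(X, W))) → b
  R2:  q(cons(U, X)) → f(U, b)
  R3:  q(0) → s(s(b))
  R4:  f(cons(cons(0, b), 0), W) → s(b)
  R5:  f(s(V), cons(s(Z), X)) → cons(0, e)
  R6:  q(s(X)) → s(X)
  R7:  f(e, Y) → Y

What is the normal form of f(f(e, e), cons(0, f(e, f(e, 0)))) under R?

cons(0, 0)

1. f(f(e, e), cons(0, f(e, f(e, 0))))  →  f(e, cons(0, f(e, f(e, 0))))   [R7 at 1]
2. f(e, cons(0, f(e, f(e, 0))))  →  cons(0, f(e, f(e, 0)))   [R7 at ε]
3. cons(0, f(e, f(e, 0)))  →  cons(0, f(e, 0))   [R7 at 2]
4. cons(0, f(e, 0))  →  cons(0, 0)   [R7 at 2]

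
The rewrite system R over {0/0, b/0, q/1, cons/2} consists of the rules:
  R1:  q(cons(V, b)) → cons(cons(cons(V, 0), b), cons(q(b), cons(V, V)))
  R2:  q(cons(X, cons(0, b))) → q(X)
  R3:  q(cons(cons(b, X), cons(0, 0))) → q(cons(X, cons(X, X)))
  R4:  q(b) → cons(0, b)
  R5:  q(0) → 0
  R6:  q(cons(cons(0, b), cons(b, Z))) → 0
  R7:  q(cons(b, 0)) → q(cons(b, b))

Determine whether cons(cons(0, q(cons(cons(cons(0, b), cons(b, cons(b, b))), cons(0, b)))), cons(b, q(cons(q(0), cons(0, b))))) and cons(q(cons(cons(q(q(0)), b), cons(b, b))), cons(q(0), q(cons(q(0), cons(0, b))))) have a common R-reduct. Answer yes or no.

Reduce t₁ = cons(cons(0, q(cons(cons(cons(0, b), cons(b, cons(b, b))), cons(0, b)))), cons(b, q(cons(q(0), cons(0, b))))):
1. cons(cons(0, q(cons(cons(cons(0, b), cons(b, cons(b, b))), cons(0, b)))), cons(b, q(cons(q(0), cons(0, b)))))  →  cons(cons(0, q(cons(cons(0, b), cons(b, cons(b, b))))), cons(b, q(cons(q(0), cons(0, b)))))   [R2 at 1.2]
2. cons(cons(0, q(cons(cons(0, b), cons(b, cons(b, b))))), cons(b, q(cons(q(0), cons(0, b)))))  →  cons(cons(0, 0), cons(b, q(cons(q(0), cons(0, b)))))   [R6 at 1.2]
3. cons(cons(0, 0), cons(b, q(cons(q(0), cons(0, b)))))  →  cons(cons(0, 0), cons(b, q(q(0))))   [R2 at 2.2]
4. cons(cons(0, 0), cons(b, q(q(0))))  →  cons(cons(0, 0), cons(b, q(0)))   [R5 at 2.2.1]
5. cons(cons(0, 0), cons(b, q(0)))  →  cons(cons(0, 0), cons(b, 0))   [R5 at 2.2]

Reduce t₂ = cons(q(cons(cons(q(q(0)), b), cons(b, b))), cons(q(0), q(cons(q(0), cons(0, b))))):
1. cons(q(cons(cons(q(q(0)), b), cons(b, b))), cons(q(0), q(cons(q(0), cons(0, b)))))  →  cons(q(cons(cons(q(0), b), cons(b, b))), cons(q(0), q(cons(q(0), cons(0, b)))))   [R5 at 1.1.1.1.1]
2. cons(q(cons(cons(q(0), b), cons(b, b))), cons(q(0), q(cons(q(0), cons(0, b)))))  →  cons(q(cons(cons(0, b), cons(b, b))), cons(q(0), q(cons(q(0), cons(0, b)))))   [R5 at 1.1.1.1]
3. cons(q(cons(cons(0, b), cons(b, b))), cons(q(0), q(cons(q(0), cons(0, b)))))  →  cons(0, cons(q(0), q(cons(q(0), cons(0, b)))))   [R6 at 1]
4. cons(0, cons(q(0), q(cons(q(0), cons(0, b)))))  →  cons(0, cons(0, q(cons(q(0), cons(0, b)))))   [R5 at 2.1]
5. cons(0, cons(0, q(cons(q(0), cons(0, b)))))  →  cons(0, cons(0, q(q(0))))   [R2 at 2.2]
6. cons(0, cons(0, q(q(0))))  →  cons(0, cons(0, q(0)))   [R5 at 2.2.1]
7. cons(0, cons(0, q(0)))  →  cons(0, cons(0, 0))   [R5 at 2.2]

no — NF(t₁) = cons(cons(0, 0), cons(b, 0)), NF(t₂) = cons(0, cons(0, 0))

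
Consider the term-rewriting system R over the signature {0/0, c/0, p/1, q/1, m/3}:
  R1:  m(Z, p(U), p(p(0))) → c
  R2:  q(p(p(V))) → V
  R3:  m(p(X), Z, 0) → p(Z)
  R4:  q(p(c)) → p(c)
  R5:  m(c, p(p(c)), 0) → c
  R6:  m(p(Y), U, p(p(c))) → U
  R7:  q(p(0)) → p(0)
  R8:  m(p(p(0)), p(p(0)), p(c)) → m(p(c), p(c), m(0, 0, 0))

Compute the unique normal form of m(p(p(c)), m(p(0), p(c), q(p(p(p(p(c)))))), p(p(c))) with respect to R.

1. m(p(p(c)), m(p(0), p(c), q(p(p(p(p(c)))))), p(p(c)))  →  m(p(0), p(c), q(p(p(p(p(c))))))   [R6 at ε]
2. m(p(0), p(c), q(p(p(p(p(c))))))  →  m(p(0), p(c), p(p(c)))   [R2 at 3]
3. m(p(0), p(c), p(p(c)))  →  p(c)   [R6 at ε]

p(c)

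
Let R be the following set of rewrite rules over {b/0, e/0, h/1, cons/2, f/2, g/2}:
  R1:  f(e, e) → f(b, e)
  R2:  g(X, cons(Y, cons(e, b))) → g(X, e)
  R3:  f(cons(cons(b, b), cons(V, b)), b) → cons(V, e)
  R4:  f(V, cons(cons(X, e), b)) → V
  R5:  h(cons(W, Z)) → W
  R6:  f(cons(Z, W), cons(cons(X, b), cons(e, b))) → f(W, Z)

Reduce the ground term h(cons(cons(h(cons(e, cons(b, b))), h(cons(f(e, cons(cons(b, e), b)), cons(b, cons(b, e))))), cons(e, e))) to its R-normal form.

1. h(cons(cons(h(cons(e, cons(b, b))), h(cons(f(e, cons(cons(b, e), b)), cons(b, cons(b, e))))), cons(e, e)))  →  cons(h(cons(e, cons(b, b))), h(cons(f(e, cons(cons(b, e), b)), cons(b, cons(b, e)))))   [R5 at ε]
2. cons(h(cons(e, cons(b, b))), h(cons(f(e, cons(cons(b, e), b)), cons(b, cons(b, e)))))  →  cons(e, h(cons(f(e, cons(cons(b, e), b)), cons(b, cons(b, e)))))   [R5 at 1]
3. cons(e, h(cons(f(e, cons(cons(b, e), b)), cons(b, cons(b, e)))))  →  cons(e, f(e, cons(cons(b, e), b)))   [R5 at 2]
4. cons(e, f(e, cons(cons(b, e), b)))  →  cons(e, e)   [R4 at 2]

cons(e, e)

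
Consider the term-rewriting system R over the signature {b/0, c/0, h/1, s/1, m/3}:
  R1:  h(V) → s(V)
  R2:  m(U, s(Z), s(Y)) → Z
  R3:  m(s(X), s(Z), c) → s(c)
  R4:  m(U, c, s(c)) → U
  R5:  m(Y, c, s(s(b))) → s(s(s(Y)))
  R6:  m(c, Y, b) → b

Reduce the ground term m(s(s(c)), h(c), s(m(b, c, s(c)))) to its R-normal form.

1. m(s(s(c)), h(c), s(m(b, c, s(c))))  →  m(s(s(c)), s(c), s(m(b, c, s(c))))   [R1 at 2]
2. m(s(s(c)), s(c), s(m(b, c, s(c))))  →  c   [R2 at ε]

c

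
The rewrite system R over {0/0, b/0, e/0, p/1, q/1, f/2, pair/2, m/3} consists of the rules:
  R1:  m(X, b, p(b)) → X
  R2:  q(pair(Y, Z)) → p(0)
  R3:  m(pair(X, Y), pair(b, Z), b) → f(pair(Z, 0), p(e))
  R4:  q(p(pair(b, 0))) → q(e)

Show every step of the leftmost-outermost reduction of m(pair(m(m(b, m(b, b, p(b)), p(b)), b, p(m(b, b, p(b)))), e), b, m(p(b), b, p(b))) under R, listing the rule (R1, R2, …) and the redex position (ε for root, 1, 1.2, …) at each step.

1. m(pair(m(m(b, m(b, b, p(b)), p(b)), b, p(m(b, b, p(b)))), e), b, m(p(b), b, p(b)))  →  m(pair(m(m(b, b, p(b)), b, p(m(b, b, p(b)))), e), b, m(p(b), b, p(b)))   [R1 at 1.1.1.2]
2. m(pair(m(m(b, b, p(b)), b, p(m(b, b, p(b)))), e), b, m(p(b), b, p(b)))  →  m(pair(m(b, b, p(m(b, b, p(b)))), e), b, m(p(b), b, p(b)))   [R1 at 1.1.1]
3. m(pair(m(b, b, p(m(b, b, p(b)))), e), b, m(p(b), b, p(b)))  →  m(pair(m(b, b, p(b)), e), b, m(p(b), b, p(b)))   [R1 at 1.1.3.1]
4. m(pair(m(b, b, p(b)), e), b, m(p(b), b, p(b)))  →  m(pair(b, e), b, m(p(b), b, p(b)))   [R1 at 1.1]
5. m(pair(b, e), b, m(p(b), b, p(b)))  →  m(pair(b, e), b, p(b))   [R1 at 3]
6. m(pair(b, e), b, p(b))  →  pair(b, e)   [R1 at ε]

pair(b, e)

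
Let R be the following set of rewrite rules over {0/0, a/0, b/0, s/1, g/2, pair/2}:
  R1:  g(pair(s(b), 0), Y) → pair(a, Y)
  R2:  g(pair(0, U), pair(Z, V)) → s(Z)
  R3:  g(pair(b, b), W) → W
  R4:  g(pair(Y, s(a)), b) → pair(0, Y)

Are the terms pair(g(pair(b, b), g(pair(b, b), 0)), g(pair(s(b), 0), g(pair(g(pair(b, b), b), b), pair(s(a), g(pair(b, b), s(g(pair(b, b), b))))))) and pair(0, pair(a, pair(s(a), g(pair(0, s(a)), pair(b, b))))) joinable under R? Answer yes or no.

Reduce t₁ = pair(g(pair(b, b), g(pair(b, b), 0)), g(pair(s(b), 0), g(pair(g(pair(b, b), b), b), pair(s(a), g(pair(b, b), s(g(pair(b, b), b))))))):
1. pair(g(pair(b, b), g(pair(b, b), 0)), g(pair(s(b), 0), g(pair(g(pair(b, b), b), b), pair(s(a), g(pair(b, b), s(g(pair(b, b), b)))))))  →  pair(g(pair(b, b), 0), g(pair(s(b), 0), g(pair(g(pair(b, b), b), b), pair(s(a), g(pair(b, b), s(g(pair(b, b), b)))))))   [R3 at 1]
2. pair(g(pair(b, b), 0), g(pair(s(b), 0), g(pair(g(pair(b, b), b), b), pair(s(a), g(pair(b, b), s(g(pair(b, b), b)))))))  →  pair(0, g(pair(s(b), 0), g(pair(g(pair(b, b), b), b), pair(s(a), g(pair(b, b), s(g(pair(b, b), b)))))))   [R3 at 1]
3. pair(0, g(pair(s(b), 0), g(pair(g(pair(b, b), b), b), pair(s(a), g(pair(b, b), s(g(pair(b, b), b)))))))  →  pair(0, pair(a, g(pair(g(pair(b, b), b), b), pair(s(a), g(pair(b, b), s(g(pair(b, b), b)))))))   [R1 at 2]
4. pair(0, pair(a, g(pair(g(pair(b, b), b), b), pair(s(a), g(pair(b, b), s(g(pair(b, b), b)))))))  →  pair(0, pair(a, g(pair(b, b), pair(s(a), g(pair(b, b), s(g(pair(b, b), b)))))))   [R3 at 2.2.1.1]
5. pair(0, pair(a, g(pair(b, b), pair(s(a), g(pair(b, b), s(g(pair(b, b), b)))))))  →  pair(0, pair(a, pair(s(a), g(pair(b, b), s(g(pair(b, b), b))))))   [R3 at 2.2]
6. pair(0, pair(a, pair(s(a), g(pair(b, b), s(g(pair(b, b), b))))))  →  pair(0, pair(a, pair(s(a), s(g(pair(b, b), b)))))   [R3 at 2.2.2]
7. pair(0, pair(a, pair(s(a), s(g(pair(b, b), b)))))  →  pair(0, pair(a, pair(s(a), s(b))))   [R3 at 2.2.2.1]

Reduce t₂ = pair(0, pair(a, pair(s(a), g(pair(0, s(a)), pair(b, b))))):
1. pair(0, pair(a, pair(s(a), g(pair(0, s(a)), pair(b, b)))))  →  pair(0, pair(a, pair(s(a), s(b))))   [R2 at 2.2.2]

yes — NF(t₁) = pair(0, pair(a, pair(s(a), s(b)))), NF(t₂) = pair(0, pair(a, pair(s(a), s(b))))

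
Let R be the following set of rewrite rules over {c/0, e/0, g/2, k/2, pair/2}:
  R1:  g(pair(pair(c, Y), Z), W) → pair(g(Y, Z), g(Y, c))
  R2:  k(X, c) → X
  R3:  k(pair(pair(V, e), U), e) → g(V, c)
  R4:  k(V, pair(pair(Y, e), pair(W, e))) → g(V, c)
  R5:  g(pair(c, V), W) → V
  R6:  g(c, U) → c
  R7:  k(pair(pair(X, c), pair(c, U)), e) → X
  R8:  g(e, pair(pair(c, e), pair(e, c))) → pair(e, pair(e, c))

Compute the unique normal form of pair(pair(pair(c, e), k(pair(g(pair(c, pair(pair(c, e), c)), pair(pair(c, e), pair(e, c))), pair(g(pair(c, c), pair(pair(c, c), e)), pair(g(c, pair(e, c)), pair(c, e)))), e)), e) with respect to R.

1. pair(pair(pair(c, e), k(pair(g(pair(c, pair(pair(c, e), c)), pair(pair(c, e), pair(e, c))), pair(g(pair(c, c), pair(pair(c, c), e)), pair(g(c, pair(e, c)), pair(c, e)))), e)), e)  →  pair(pair(pair(c, e), k(pair(pair(pair(c, e), c), pair(g(pair(c, c), pair(pair(c, c), e)), pair(g(c, pair(e, c)), pair(c, e)))), e)), e)   [R5 at 1.2.1.1]
2. pair(pair(pair(c, e), k(pair(pair(pair(c, e), c), pair(g(pair(c, c), pair(pair(c, c), e)), pair(g(c, pair(e, c)), pair(c, e)))), e)), e)  →  pair(pair(pair(c, e), k(pair(pair(pair(c, e), c), pair(c, pair(g(c, pair(e, c)), pair(c, e)))), e)), e)   [R5 at 1.2.1.2.1]
3. pair(pair(pair(c, e), k(pair(pair(pair(c, e), c), pair(c, pair(g(c, pair(e, c)), pair(c, e)))), e)), e)  →  pair(pair(pair(c, e), pair(c, e)), e)   [R7 at 1.2]

pair(pair(pair(c, e), pair(c, e)), e)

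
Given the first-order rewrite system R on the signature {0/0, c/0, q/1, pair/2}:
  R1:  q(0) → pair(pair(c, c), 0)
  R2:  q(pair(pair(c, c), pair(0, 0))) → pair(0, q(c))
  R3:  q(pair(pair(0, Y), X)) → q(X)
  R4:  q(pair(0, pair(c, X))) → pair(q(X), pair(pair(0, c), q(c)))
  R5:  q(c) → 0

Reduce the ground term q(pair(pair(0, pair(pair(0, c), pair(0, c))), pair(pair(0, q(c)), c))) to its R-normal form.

0

1. q(pair(pair(0, pair(pair(0, c), pair(0, c))), pair(pair(0, q(c)), c)))  →  q(pair(pair(0, q(c)), c))   [R3 at ε]
2. q(pair(pair(0, q(c)), c))  →  q(c)   [R3 at ε]
3. q(c)  →  0   [R5 at ε]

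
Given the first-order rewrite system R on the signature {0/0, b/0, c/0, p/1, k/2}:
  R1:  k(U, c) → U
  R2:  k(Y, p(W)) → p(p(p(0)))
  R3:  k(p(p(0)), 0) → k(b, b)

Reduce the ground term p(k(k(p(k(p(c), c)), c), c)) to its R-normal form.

1. p(k(k(p(k(p(c), c)), c), c))  →  p(k(p(k(p(c), c)), c))   [R1 at 1]
2. p(k(p(k(p(c), c)), c))  →  p(p(k(p(c), c)))   [R1 at 1]
3. p(p(k(p(c), c)))  →  p(p(p(c)))   [R1 at 1.1]

p(p(p(c)))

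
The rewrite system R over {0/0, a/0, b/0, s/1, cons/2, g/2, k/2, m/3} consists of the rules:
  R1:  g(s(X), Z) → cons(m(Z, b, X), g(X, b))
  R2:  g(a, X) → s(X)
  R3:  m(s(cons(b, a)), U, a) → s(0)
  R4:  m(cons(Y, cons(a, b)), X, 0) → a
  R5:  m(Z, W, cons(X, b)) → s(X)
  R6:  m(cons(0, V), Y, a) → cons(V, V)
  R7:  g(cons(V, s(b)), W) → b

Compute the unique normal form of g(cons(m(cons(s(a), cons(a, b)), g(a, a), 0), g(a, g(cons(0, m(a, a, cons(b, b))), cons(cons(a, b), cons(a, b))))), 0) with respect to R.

b

1. g(cons(m(cons(s(a), cons(a, b)), g(a, a), 0), g(a, g(cons(0, m(a, a, cons(b, b))), cons(cons(a, b), cons(a, b))))), 0)  →  g(cons(a, g(a, g(cons(0, m(a, a, cons(b, b))), cons(cons(a, b), cons(a, b))))), 0)   [R4 at 1.1]
2. g(cons(a, g(a, g(cons(0, m(a, a, cons(b, b))), cons(cons(a, b), cons(a, b))))), 0)  →  g(cons(a, s(g(cons(0, m(a, a, cons(b, b))), cons(cons(a, b), cons(a, b))))), 0)   [R2 at 1.2]
3. g(cons(a, s(g(cons(0, m(a, a, cons(b, b))), cons(cons(a, b), cons(a, b))))), 0)  →  g(cons(a, s(g(cons(0, s(b)), cons(cons(a, b), cons(a, b))))), 0)   [R5 at 1.2.1.1.2]
4. g(cons(a, s(g(cons(0, s(b)), cons(cons(a, b), cons(a, b))))), 0)  →  g(cons(a, s(b)), 0)   [R7 at 1.2.1]
5. g(cons(a, s(b)), 0)  →  b   [R7 at ε]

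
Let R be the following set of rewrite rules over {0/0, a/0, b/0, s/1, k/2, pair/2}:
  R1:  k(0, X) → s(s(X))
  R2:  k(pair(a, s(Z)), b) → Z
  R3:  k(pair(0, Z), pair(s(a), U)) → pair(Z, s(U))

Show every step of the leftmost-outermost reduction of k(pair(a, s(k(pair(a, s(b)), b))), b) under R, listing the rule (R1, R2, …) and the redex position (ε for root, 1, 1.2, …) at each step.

b

1. k(pair(a, s(k(pair(a, s(b)), b))), b)  →  k(pair(a, s(b)), b)   [R2 at ε]
2. k(pair(a, s(b)), b)  →  b   [R2 at ε]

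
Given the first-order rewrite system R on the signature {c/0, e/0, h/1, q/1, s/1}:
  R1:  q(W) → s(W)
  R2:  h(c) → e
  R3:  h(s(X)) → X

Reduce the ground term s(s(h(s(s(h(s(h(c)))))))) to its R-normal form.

1. s(s(h(s(s(h(s(h(c))))))))  →  s(s(s(h(s(h(c))))))   [R3 at 1.1]
2. s(s(s(h(s(h(c))))))  →  s(s(s(h(c))))   [R3 at 1.1.1]
3. s(s(s(h(c))))  →  s(s(s(e)))   [R2 at 1.1.1]

s(s(s(e)))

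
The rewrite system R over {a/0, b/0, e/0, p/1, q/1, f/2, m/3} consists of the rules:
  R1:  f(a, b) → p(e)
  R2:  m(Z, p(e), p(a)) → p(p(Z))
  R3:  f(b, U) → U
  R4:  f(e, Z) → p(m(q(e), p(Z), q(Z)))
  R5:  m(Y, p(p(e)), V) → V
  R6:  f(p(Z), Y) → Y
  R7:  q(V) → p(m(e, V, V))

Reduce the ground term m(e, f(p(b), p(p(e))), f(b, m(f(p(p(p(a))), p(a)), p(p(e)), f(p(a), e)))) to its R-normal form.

1. m(e, f(p(b), p(p(e))), f(b, m(f(p(p(p(a))), p(a)), p(p(e)), f(p(a), e))))  →  m(e, p(p(e)), f(b, m(f(p(p(p(a))), p(a)), p(p(e)), f(p(a), e))))   [R6 at 2]
2. m(e, p(p(e)), f(b, m(f(p(p(p(a))), p(a)), p(p(e)), f(p(a), e))))  →  f(b, m(f(p(p(p(a))), p(a)), p(p(e)), f(p(a), e)))   [R5 at ε]
3. f(b, m(f(p(p(p(a))), p(a)), p(p(e)), f(p(a), e)))  →  m(f(p(p(p(a))), p(a)), p(p(e)), f(p(a), e))   [R3 at ε]
4. m(f(p(p(p(a))), p(a)), p(p(e)), f(p(a), e))  →  f(p(a), e)   [R5 at ε]
5. f(p(a), e)  →  e   [R6 at ε]

e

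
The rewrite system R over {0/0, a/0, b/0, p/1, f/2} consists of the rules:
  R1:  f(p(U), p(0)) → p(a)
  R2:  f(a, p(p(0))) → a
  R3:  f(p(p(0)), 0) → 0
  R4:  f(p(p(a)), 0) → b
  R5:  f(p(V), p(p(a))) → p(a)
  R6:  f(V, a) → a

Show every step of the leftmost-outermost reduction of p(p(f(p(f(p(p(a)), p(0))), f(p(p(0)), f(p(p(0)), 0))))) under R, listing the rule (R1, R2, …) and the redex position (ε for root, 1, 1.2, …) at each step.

p(p(b))

1. p(p(f(p(f(p(p(a)), p(0))), f(p(p(0)), f(p(p(0)), 0)))))  →  p(p(f(p(p(a)), f(p(p(0)), f(p(p(0)), 0)))))   [R1 at 1.1.1.1]
2. p(p(f(p(p(a)), f(p(p(0)), f(p(p(0)), 0)))))  →  p(p(f(p(p(a)), f(p(p(0)), 0))))   [R3 at 1.1.2.2]
3. p(p(f(p(p(a)), f(p(p(0)), 0))))  →  p(p(f(p(p(a)), 0)))   [R3 at 1.1.2]
4. p(p(f(p(p(a)), 0)))  →  p(p(b))   [R4 at 1.1]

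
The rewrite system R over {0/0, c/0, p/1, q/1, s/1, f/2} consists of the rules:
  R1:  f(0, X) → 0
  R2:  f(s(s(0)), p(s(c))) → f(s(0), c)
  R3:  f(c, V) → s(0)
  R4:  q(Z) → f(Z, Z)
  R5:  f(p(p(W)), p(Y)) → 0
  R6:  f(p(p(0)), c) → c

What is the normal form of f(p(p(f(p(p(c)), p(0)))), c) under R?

1. f(p(p(f(p(p(c)), p(0)))), c)  →  f(p(p(0)), c)   [R5 at 1.1.1]
2. f(p(p(0)), c)  →  c   [R6 at ε]

c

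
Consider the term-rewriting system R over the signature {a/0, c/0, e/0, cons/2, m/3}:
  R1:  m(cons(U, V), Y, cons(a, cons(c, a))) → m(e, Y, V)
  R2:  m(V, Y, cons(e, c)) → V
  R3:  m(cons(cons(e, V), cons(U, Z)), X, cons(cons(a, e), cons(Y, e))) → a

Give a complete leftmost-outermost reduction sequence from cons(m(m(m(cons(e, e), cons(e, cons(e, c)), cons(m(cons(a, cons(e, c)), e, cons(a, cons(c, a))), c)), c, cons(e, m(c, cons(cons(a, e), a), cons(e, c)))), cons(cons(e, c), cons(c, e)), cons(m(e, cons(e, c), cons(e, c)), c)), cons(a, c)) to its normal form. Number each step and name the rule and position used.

1. cons(m(m(m(cons(e, e), cons(e, cons(e, c)), cons(m(cons(a, cons(e, c)), e, cons(a, cons(c, a))), c)), c, cons(e, m(c, cons(cons(a, e), a), cons(e, c)))), cons(cons(e, c), cons(c, e)), cons(m(e, cons(e, c), cons(e, c)), c)), cons(a, c))  →  cons(m(m(m(cons(e, e), cons(e, cons(e, c)), cons(m(e, e, cons(e, c)), c)), c, cons(e, m(c, cons(cons(a, e), a), cons(e, c)))), cons(cons(e, c), cons(c, e)), cons(m(e, cons(e, c), cons(e, c)), c)), cons(a, c))   [R1 at 1.1.1.3.1]
2. cons(m(m(m(cons(e, e), cons(e, cons(e, c)), cons(m(e, e, cons(e, c)), c)), c, cons(e, m(c, cons(cons(a, e), a), cons(e, c)))), cons(cons(e, c), cons(c, e)), cons(m(e, cons(e, c), cons(e, c)), c)), cons(a, c))  →  cons(m(m(m(cons(e, e), cons(e, cons(e, c)), cons(e, c)), c, cons(e, m(c, cons(cons(a, e), a), cons(e, c)))), cons(cons(e, c), cons(c, e)), cons(m(e, cons(e, c), cons(e, c)), c)), cons(a, c))   [R2 at 1.1.1.3.1]
3. cons(m(m(m(cons(e, e), cons(e, cons(e, c)), cons(e, c)), c, cons(e, m(c, cons(cons(a, e), a), cons(e, c)))), cons(cons(e, c), cons(c, e)), cons(m(e, cons(e, c), cons(e, c)), c)), cons(a, c))  →  cons(m(m(cons(e, e), c, cons(e, m(c, cons(cons(a, e), a), cons(e, c)))), cons(cons(e, c), cons(c, e)), cons(m(e, cons(e, c), cons(e, c)), c)), cons(a, c))   [R2 at 1.1.1]
4. cons(m(m(cons(e, e), c, cons(e, m(c, cons(cons(a, e), a), cons(e, c)))), cons(cons(e, c), cons(c, e)), cons(m(e, cons(e, c), cons(e, c)), c)), cons(a, c))  →  cons(m(m(cons(e, e), c, cons(e, c)), cons(cons(e, c), cons(c, e)), cons(m(e, cons(e, c), cons(e, c)), c)), cons(a, c))   [R2 at 1.1.3.2]
5. cons(m(m(cons(e, e), c, cons(e, c)), cons(cons(e, c), cons(c, e)), cons(m(e, cons(e, c), cons(e, c)), c)), cons(a, c))  →  cons(m(cons(e, e), cons(cons(e, c), cons(c, e)), cons(m(e, cons(e, c), cons(e, c)), c)), cons(a, c))   [R2 at 1.1]
6. cons(m(cons(e, e), cons(cons(e, c), cons(c, e)), cons(m(e, cons(e, c), cons(e, c)), c)), cons(a, c))  →  cons(m(cons(e, e), cons(cons(e, c), cons(c, e)), cons(e, c)), cons(a, c))   [R2 at 1.3.1]
7. cons(m(cons(e, e), cons(cons(e, c), cons(c, e)), cons(e, c)), cons(a, c))  →  cons(cons(e, e), cons(a, c))   [R2 at 1]

cons(cons(e, e), cons(a, c))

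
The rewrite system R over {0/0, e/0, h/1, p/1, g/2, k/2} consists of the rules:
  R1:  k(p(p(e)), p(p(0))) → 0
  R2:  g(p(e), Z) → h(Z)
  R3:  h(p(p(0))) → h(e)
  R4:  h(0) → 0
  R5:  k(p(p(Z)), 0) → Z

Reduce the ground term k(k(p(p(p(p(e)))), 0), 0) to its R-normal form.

e

1. k(k(p(p(p(p(e)))), 0), 0)  →  k(p(p(e)), 0)   [R5 at 1]
2. k(p(p(e)), 0)  →  e   [R5 at ε]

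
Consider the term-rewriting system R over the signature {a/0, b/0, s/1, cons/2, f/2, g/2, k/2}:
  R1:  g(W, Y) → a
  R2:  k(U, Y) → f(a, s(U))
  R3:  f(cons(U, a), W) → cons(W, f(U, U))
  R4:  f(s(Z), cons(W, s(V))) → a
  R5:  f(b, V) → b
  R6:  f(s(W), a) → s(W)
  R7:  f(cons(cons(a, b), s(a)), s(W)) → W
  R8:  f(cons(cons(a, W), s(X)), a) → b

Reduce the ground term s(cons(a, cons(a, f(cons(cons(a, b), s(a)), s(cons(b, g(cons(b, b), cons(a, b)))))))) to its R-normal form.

1. s(cons(a, cons(a, f(cons(cons(a, b), s(a)), s(cons(b, g(cons(b, b), cons(a, b))))))))  →  s(cons(a, cons(a, cons(b, g(cons(b, b), cons(a, b))))))   [R7 at 1.2.2]
2. s(cons(a, cons(a, cons(b, g(cons(b, b), cons(a, b))))))  →  s(cons(a, cons(a, cons(b, a))))   [R1 at 1.2.2.2]

s(cons(a, cons(a, cons(b, a))))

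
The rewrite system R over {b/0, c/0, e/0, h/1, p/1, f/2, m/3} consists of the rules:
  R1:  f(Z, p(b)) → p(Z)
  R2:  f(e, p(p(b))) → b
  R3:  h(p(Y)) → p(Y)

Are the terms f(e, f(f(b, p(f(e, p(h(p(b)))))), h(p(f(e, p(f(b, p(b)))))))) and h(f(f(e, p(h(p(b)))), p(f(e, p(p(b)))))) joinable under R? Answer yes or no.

no — NF(t₁) = b, NF(t₂) = p(b)

Reduce t₁ = f(e, f(f(b, p(f(e, p(h(p(b)))))), h(p(f(e, p(f(b, p(b)))))))):
1. f(e, f(f(b, p(f(e, p(h(p(b)))))), h(p(f(e, p(f(b, p(b))))))))  →  f(e, f(f(b, p(f(e, p(p(b))))), h(p(f(e, p(f(b, p(b))))))))   [R3 at 2.1.2.1.2.1]
2. f(e, f(f(b, p(f(e, p(p(b))))), h(p(f(e, p(f(b, p(b))))))))  →  f(e, f(f(b, p(b)), h(p(f(e, p(f(b, p(b))))))))   [R2 at 2.1.2.1]
3. f(e, f(f(b, p(b)), h(p(f(e, p(f(b, p(b))))))))  →  f(e, f(p(b), h(p(f(e, p(f(b, p(b))))))))   [R1 at 2.1]
4. f(e, f(p(b), h(p(f(e, p(f(b, p(b))))))))  →  f(e, f(p(b), p(f(e, p(f(b, p(b)))))))   [R3 at 2.2]
5. f(e, f(p(b), p(f(e, p(f(b, p(b)))))))  →  f(e, f(p(b), p(f(e, p(p(b))))))   [R1 at 2.2.1.2.1]
6. f(e, f(p(b), p(f(e, p(p(b))))))  →  f(e, f(p(b), p(b)))   [R2 at 2.2.1]
7. f(e, f(p(b), p(b)))  →  f(e, p(p(b)))   [R1 at 2]
8. f(e, p(p(b)))  →  b   [R2 at ε]

Reduce t₂ = h(f(f(e, p(h(p(b)))), p(f(e, p(p(b)))))):
1. h(f(f(e, p(h(p(b)))), p(f(e, p(p(b))))))  →  h(f(f(e, p(p(b))), p(f(e, p(p(b))))))   [R3 at 1.1.2.1]
2. h(f(f(e, p(p(b))), p(f(e, p(p(b))))))  →  h(f(b, p(f(e, p(p(b))))))   [R2 at 1.1]
3. h(f(b, p(f(e, p(p(b))))))  →  h(f(b, p(b)))   [R2 at 1.2.1]
4. h(f(b, p(b)))  →  h(p(b))   [R1 at 1]
5. h(p(b))  →  p(b)   [R3 at ε]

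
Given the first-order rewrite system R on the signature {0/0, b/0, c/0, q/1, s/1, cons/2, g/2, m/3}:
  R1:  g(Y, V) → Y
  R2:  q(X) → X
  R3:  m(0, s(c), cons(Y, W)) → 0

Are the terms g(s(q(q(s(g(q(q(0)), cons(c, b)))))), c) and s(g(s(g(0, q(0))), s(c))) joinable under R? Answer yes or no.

yes — NF(t₁) = s(s(0)), NF(t₂) = s(s(0))

Reduce t₁ = g(s(q(q(s(g(q(q(0)), cons(c, b)))))), c):
1. g(s(q(q(s(g(q(q(0)), cons(c, b)))))), c)  →  s(q(q(s(g(q(q(0)), cons(c, b))))))   [R1 at ε]
2. s(q(q(s(g(q(q(0)), cons(c, b))))))  →  s(q(s(g(q(q(0)), cons(c, b)))))   [R2 at 1]
3. s(q(s(g(q(q(0)), cons(c, b)))))  →  s(s(g(q(q(0)), cons(c, b))))   [R2 at 1]
4. s(s(g(q(q(0)), cons(c, b))))  →  s(s(q(q(0))))   [R1 at 1.1]
5. s(s(q(q(0))))  →  s(s(q(0)))   [R2 at 1.1]
6. s(s(q(0)))  →  s(s(0))   [R2 at 1.1]

Reduce t₂ = s(g(s(g(0, q(0))), s(c))):
1. s(g(s(g(0, q(0))), s(c)))  →  s(s(g(0, q(0))))   [R1 at 1]
2. s(s(g(0, q(0))))  →  s(s(0))   [R1 at 1.1]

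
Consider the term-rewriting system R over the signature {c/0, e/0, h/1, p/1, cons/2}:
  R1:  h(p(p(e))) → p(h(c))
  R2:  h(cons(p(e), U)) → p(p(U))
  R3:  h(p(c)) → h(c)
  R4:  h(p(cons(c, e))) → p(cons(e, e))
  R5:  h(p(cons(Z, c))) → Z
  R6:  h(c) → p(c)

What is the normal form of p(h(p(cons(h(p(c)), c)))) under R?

p(p(c))

1. p(h(p(cons(h(p(c)), c))))  →  p(h(p(c)))   [R5 at 1]
2. p(h(p(c)))  →  p(h(c))   [R3 at 1]
3. p(h(c))  →  p(p(c))   [R6 at 1]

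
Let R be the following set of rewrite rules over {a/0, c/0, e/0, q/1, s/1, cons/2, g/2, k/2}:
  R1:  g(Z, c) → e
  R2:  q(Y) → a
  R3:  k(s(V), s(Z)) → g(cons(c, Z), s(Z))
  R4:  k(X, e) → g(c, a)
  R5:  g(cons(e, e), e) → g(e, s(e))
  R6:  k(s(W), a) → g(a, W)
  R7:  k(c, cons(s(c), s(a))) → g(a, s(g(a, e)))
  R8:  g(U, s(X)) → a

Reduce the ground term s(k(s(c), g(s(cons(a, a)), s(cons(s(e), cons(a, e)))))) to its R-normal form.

1. s(k(s(c), g(s(cons(a, a)), s(cons(s(e), cons(a, e))))))  →  s(k(s(c), a))   [R8 at 1.2]
2. s(k(s(c), a))  →  s(g(a, c))   [R6 at 1]
3. s(g(a, c))  →  s(e)   [R1 at 1]

s(e)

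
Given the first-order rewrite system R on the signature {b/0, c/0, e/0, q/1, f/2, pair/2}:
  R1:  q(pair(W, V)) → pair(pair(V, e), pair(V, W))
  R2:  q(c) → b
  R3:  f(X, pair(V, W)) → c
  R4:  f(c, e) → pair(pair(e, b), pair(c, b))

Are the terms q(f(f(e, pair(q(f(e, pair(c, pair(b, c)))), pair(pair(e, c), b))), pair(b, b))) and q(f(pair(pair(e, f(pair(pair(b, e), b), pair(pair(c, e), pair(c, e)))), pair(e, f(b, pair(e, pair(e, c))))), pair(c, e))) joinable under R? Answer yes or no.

Reduce t₁ = q(f(f(e, pair(q(f(e, pair(c, pair(b, c)))), pair(pair(e, c), b))), pair(b, b))):
1. q(f(f(e, pair(q(f(e, pair(c, pair(b, c)))), pair(pair(e, c), b))), pair(b, b)))  →  q(c)   [R3 at 1]
2. q(c)  →  b   [R2 at ε]

Reduce t₂ = q(f(pair(pair(e, f(pair(pair(b, e), b), pair(pair(c, e), pair(c, e)))), pair(e, f(b, pair(e, pair(e, c))))), pair(c, e))):
1. q(f(pair(pair(e, f(pair(pair(b, e), b), pair(pair(c, e), pair(c, e)))), pair(e, f(b, pair(e, pair(e, c))))), pair(c, e)))  →  q(c)   [R3 at 1]
2. q(c)  →  b   [R2 at ε]

yes — NF(t₁) = b, NF(t₂) = b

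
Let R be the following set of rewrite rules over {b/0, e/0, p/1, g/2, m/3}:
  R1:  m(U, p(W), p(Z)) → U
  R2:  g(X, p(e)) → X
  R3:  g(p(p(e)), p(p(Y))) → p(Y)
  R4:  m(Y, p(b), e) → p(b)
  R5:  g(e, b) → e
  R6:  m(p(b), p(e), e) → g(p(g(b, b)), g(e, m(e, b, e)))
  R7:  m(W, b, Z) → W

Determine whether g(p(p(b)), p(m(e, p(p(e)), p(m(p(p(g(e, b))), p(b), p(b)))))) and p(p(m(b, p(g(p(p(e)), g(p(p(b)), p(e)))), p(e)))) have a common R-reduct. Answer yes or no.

yes — NF(t₁) = p(p(b)), NF(t₂) = p(p(b))

Reduce t₁ = g(p(p(b)), p(m(e, p(p(e)), p(m(p(p(g(e, b))), p(b), p(b)))))):
1. g(p(p(b)), p(m(e, p(p(e)), p(m(p(p(g(e, b))), p(b), p(b))))))  →  g(p(p(b)), p(e))   [R1 at 2.1]
2. g(p(p(b)), p(e))  →  p(p(b))   [R2 at ε]

Reduce t₂ = p(p(m(b, p(g(p(p(e)), g(p(p(b)), p(e)))), p(e)))):
1. p(p(m(b, p(g(p(p(e)), g(p(p(b)), p(e)))), p(e))))  →  p(p(b))   [R1 at 1.1]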